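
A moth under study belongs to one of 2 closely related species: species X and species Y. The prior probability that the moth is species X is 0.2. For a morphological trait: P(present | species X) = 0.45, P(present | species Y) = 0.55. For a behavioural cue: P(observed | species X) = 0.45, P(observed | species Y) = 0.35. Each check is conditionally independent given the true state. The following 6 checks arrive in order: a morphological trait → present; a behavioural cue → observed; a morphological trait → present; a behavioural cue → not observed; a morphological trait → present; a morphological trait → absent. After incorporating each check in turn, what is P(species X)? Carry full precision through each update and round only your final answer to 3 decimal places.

After a morphological trait='present': P(species X) = 0.45·0.2000 / (0.45·0.2000 + 0.55·0.8000) ≈ 0.1698
After a behavioural cue='observed': P(species X) = 0.45·0.1698 / (0.45·0.1698 + 0.35·0.8302) ≈ 0.2082
After a morphological trait='present': P(species X) = 0.45·0.2082 / (0.45·0.2082 + 0.55·0.7918) ≈ 0.1771
After a behavioural cue='not observed': P(species X) = 0.55·0.1771 / (0.55·0.1771 + 0.65·0.8229) ≈ 0.1540
After a morphological trait='present': P(species X) = 0.45·0.1540 / (0.45·0.1540 + 0.55·0.8460) ≈ 0.1297
After a morphological trait='absent': P(species X) = 0.55·0.1297 / (0.55·0.1297 + 0.45·0.8703) ≈ 0.1540

0.154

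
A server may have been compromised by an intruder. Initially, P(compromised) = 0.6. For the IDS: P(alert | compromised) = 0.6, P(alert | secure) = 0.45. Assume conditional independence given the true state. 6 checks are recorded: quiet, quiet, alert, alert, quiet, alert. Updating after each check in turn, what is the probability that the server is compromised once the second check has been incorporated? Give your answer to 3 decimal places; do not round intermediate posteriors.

0.442

Apply Bayes' rule sequentially, carrying P(compromised) forward.
After 'quiet': P(compromised) = 0.4·0.6000 / (0.4·0.6000 + 0.55·0.4000) ≈ 0.5217
After 'quiet': P(compromised) = 0.4·0.5217 / (0.4·0.5217 + 0.55·0.4783) ≈ 0.4424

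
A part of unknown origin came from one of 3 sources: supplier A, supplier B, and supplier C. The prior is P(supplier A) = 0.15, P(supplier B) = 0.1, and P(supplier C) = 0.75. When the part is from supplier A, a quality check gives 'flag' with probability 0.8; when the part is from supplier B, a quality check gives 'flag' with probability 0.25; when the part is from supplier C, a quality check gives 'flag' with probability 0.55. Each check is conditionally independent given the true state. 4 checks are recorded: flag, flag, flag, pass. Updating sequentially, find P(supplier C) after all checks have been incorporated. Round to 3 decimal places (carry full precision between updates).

After 'flag': normaliser = 0.8·0.1500 + 0.25·0.1000 + 0.55·0.7500; P(supplier A) ≈ 0.2152, P(supplier B) ≈ 0.0448, P(supplier C) ≈ 0.7399
After 'flag': normaliser = 0.8·0.2152 + 0.25·0.0448 + 0.55·0.7399; P(supplier A) ≈ 0.2917, P(supplier B) ≈ 0.0190, P(supplier C) ≈ 0.6893
After 'flag': normaliser = 0.8·0.2917 + 0.25·0.0190 + 0.55·0.6893; P(supplier A) ≈ 0.3781, P(supplier B) ≈ 0.0077, P(supplier C) ≈ 0.6143
After 'pass': normaliser = 0.2·0.3781 + 0.75·0.0077 + 0.45·0.6143; P(supplier A) ≈ 0.2113, P(supplier B) ≈ 0.0161, P(supplier C) ≈ 0.7725

0.773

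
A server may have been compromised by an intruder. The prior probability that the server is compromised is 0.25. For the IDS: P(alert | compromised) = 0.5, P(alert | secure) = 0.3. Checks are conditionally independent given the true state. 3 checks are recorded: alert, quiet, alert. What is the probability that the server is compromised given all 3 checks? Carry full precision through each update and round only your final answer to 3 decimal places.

After 'alert': P(compromised) = 0.5·0.2500 / (0.5·0.2500 + 0.3·0.7500) ≈ 0.3571
After 'quiet': P(compromised) = 0.5·0.3571 / (0.5·0.3571 + 0.7·0.6429) ≈ 0.2841
After 'alert': P(compromised) = 0.5·0.2841 / (0.5·0.2841 + 0.3·0.7159) ≈ 0.3981

0.398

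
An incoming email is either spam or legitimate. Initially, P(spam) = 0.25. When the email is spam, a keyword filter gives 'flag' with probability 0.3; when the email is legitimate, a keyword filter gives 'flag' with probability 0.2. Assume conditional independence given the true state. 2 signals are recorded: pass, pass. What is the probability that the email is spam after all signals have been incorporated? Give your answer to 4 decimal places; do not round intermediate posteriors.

Apply Bayes' rule sequentially, carrying P(spam) forward.
After 'pass': P(spam) = 0.7·0.2500 / (0.7·0.2500 + 0.8·0.7500) ≈ 0.2258
After 'pass': P(spam) = 0.7·0.2258 / (0.7·0.2258 + 0.8·0.7742) ≈ 0.2033

0.2033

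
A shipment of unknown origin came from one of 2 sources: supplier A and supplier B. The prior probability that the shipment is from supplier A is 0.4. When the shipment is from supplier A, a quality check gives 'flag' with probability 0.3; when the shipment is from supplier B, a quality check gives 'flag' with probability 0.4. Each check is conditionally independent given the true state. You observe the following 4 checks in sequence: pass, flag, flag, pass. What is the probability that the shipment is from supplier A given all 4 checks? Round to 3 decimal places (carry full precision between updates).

After 'pass': P(supplier A) = 0.7·0.4000 / (0.7·0.4000 + 0.6·0.6000) ≈ 0.4375
After 'flag': P(supplier A) = 0.3·0.4375 / (0.3·0.4375 + 0.4·0.5625) ≈ 0.3684
After 'flag': P(supplier A) = 0.3·0.3684 / (0.3·0.3684 + 0.4·0.6316) ≈ 0.3043
After 'pass': P(supplier A) = 0.7·0.3043 / (0.7·0.3043 + 0.6·0.6957) ≈ 0.3379

0.338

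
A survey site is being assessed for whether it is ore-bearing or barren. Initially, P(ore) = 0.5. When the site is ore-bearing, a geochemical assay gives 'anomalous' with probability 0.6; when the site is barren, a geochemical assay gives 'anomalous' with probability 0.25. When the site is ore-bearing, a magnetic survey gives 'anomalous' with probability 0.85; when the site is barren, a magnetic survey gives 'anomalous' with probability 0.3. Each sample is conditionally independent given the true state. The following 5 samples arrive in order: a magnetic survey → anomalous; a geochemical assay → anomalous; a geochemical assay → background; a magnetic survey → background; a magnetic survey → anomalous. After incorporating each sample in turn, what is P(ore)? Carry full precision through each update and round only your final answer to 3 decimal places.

Each posterior becomes the prior for the next update.
After a magnetic survey='anomalous': P(ore) = 0.85·0.5000 / (0.85·0.5000 + 0.3·0.5000) ≈ 0.7391
After a geochemical assay='anomalous': P(ore) = 0.6·0.7391 / (0.6·0.7391 + 0.25·0.2609) ≈ 0.8718
After a geochemical assay='background': P(ore) = 0.4·0.8718 / (0.4·0.8718 + 0.75·0.1282) ≈ 0.7839
After a magnetic survey='background': P(ore) = 0.15·0.7839 / (0.15·0.7839 + 0.7·0.2161) ≈ 0.4373
After a magnetic survey='anomalous': P(ore) = 0.85·0.4373 / (0.85·0.4373 + 0.3·0.5627) ≈ 0.6877

0.688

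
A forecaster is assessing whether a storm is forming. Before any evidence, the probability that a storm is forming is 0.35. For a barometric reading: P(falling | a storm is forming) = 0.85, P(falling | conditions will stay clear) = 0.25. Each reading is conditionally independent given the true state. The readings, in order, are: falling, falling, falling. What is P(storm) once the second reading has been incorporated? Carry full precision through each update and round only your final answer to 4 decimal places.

After 'falling': P(storm) = 0.85·0.3500 / (0.85·0.3500 + 0.25·0.6500) ≈ 0.6467
After 'falling': P(storm) = 0.85·0.6467 / (0.85·0.6467 + 0.25·0.3533) ≈ 0.8616

0.8616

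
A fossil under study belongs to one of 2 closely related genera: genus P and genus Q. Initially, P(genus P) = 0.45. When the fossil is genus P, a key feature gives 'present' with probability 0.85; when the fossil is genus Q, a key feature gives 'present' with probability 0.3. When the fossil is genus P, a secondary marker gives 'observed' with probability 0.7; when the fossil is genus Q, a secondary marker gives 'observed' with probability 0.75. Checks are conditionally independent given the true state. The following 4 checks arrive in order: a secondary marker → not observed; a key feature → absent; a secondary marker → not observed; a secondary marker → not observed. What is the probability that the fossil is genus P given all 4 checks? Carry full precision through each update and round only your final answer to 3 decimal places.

0.233

After a secondary marker='not observed': P(genus P) = 0.3·0.4500 / (0.3·0.4500 + 0.25·0.5500) ≈ 0.4954
After a key feature='absent': P(genus P) = 0.15·0.4954 / (0.15·0.4954 + 0.7·0.5046) ≈ 0.1738
After a secondary marker='not observed': P(genus P) = 0.3·0.1738 / (0.3·0.1738 + 0.25·0.8262) ≈ 0.2016
After a secondary marker='not observed': P(genus P) = 0.3·0.2016 / (0.3·0.2016 + 0.25·0.7984) ≈ 0.2325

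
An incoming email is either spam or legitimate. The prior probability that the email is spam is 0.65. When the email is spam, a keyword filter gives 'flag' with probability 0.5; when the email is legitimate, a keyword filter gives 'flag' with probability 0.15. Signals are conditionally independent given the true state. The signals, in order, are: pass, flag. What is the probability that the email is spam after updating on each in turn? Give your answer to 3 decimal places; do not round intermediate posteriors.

After 'pass': P(spam) = 0.5·0.6500 / (0.5·0.6500 + 0.85·0.3500) ≈ 0.5221
After 'flag': P(spam) = 0.5·0.5221 / (0.5·0.5221 + 0.15·0.4779) ≈ 0.7846

0.785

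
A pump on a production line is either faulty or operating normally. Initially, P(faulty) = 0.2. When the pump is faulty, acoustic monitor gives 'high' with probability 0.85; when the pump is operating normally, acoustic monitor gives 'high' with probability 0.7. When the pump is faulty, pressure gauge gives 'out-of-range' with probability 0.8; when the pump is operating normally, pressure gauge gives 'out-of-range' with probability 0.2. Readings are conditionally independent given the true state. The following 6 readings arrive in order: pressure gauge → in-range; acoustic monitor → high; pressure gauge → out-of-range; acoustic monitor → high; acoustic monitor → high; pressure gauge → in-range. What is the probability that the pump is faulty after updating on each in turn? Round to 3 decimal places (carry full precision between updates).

0.101

Apply Bayes' rule sequentially, carrying P(faulty) forward.
After pressure gauge='in-range': P(faulty) = 0.2·0.2000 / (0.2·0.2000 + 0.8·0.8000) ≈ 0.0588
After acoustic monitor='high': P(faulty) = 0.85·0.0588 / (0.85·0.0588 + 0.7·0.9412) ≈ 0.0705
After pressure gauge='out-of-range': P(faulty) = 0.8·0.0705 / (0.8·0.0705 + 0.2·0.9295) ≈ 0.2329
After acoustic monitor='high': P(faulty) = 0.85·0.2329 / (0.85·0.2329 + 0.7·0.7671) ≈ 0.2693
After acoustic monitor='high': P(faulty) = 0.85·0.2693 / (0.85·0.2693 + 0.7·0.7307) ≈ 0.3092
After pressure gauge='in-range': P(faulty) = 0.2·0.3092 / (0.2·0.3092 + 0.8·0.6908) ≈ 0.1006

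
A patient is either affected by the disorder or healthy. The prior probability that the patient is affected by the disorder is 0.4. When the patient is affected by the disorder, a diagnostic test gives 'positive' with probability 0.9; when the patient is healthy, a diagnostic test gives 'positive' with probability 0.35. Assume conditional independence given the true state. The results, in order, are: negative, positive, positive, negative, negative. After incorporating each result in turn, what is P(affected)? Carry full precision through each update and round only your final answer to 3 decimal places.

After 'negative': P(affected) = 0.1·0.4000 / (0.1·0.4000 + 0.65·0.6000) ≈ 0.0930
After 'positive': P(affected) = 0.9·0.0930 / (0.9·0.0930 + 0.35·0.9070) ≈ 0.2087
After 'positive': P(affected) = 0.9·0.2087 / (0.9·0.2087 + 0.35·0.7913) ≈ 0.4041
After 'negative': P(affected) = 0.1·0.4041 / (0.1·0.4041 + 0.65·0.5959) ≈ 0.0945
After 'negative': P(affected) = 0.1·0.0945 / (0.1·0.0945 + 0.65·0.9055) ≈ 0.0158

0.016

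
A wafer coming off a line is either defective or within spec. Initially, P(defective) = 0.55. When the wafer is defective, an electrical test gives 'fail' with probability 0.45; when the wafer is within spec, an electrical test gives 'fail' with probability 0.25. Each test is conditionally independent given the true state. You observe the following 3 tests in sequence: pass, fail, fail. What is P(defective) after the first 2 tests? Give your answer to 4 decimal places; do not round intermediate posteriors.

0.6173

After 'pass': P(defective) = 0.55·0.5500 / (0.55·0.5500 + 0.75·0.4500) ≈ 0.4727
After 'fail': P(defective) = 0.45·0.4727 / (0.45·0.4727 + 0.25·0.5273) ≈ 0.6173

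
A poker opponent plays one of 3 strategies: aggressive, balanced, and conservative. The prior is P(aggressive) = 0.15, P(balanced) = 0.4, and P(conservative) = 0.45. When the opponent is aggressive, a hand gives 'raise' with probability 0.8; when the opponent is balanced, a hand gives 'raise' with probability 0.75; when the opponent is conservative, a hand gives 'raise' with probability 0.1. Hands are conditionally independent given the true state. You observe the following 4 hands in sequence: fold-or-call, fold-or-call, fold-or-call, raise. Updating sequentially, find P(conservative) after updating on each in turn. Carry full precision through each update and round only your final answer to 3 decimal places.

Apply Bayes' rule sequentially, carrying P(conservative) forward.
After 'fold-or-call': normaliser = 0.2·0.1500 + 0.25·0.4000 + 0.9·0.4500; P(aggressive) ≈ 0.0561, P(balanced) ≈ 0.1869, P(conservative) ≈ 0.7570
After 'fold-or-call': normaliser = 0.2·0.0561 + 0.25·0.1869 + 0.9·0.7570; P(aggressive) ≈ 0.0152, P(balanced) ≈ 0.0632, P(conservative) ≈ 0.9216
After 'fold-or-call': normaliser = 0.2·0.0152 + 0.25·0.0632 + 0.9·0.9216; P(aggressive) ≈ 0.0036, P(balanced) ≈ 0.0186, P(conservative) ≈ 0.9778
After 'raise': normaliser = 0.8·0.0036 + 0.75·0.0186 + 0.1·0.9778; P(aggressive) ≈ 0.0250, P(balanced) ≈ 0.1219, P(conservative) ≈ 0.8531

0.853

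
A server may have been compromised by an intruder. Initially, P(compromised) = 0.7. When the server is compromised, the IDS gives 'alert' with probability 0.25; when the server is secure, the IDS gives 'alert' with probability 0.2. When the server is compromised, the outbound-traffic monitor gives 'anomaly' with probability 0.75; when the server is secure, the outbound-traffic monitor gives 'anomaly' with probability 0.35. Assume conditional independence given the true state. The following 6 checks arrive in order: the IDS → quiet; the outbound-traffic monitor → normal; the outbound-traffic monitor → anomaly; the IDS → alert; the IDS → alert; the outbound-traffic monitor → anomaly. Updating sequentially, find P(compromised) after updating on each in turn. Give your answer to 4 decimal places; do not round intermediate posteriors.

After the IDS='quiet': P(compromised) = 0.75·0.7000 / (0.75·0.7000 + 0.8·0.3000) ≈ 0.6863
After the outbound-traffic monitor='normal': P(compromised) = 0.25·0.6863 / (0.25·0.6863 + 0.65·0.3137) ≈ 0.4569
After the outbound-traffic monitor='anomaly': P(compromised) = 0.75·0.4569 / (0.75·0.4569 + 0.35·0.5431) ≈ 0.6432
After the IDS='alert': P(compromised) = 0.25·0.6432 / (0.25·0.6432 + 0.2·0.3568) ≈ 0.6926
After the IDS='alert': P(compromised) = 0.25·0.6926 / (0.25·0.6926 + 0.2·0.3074) ≈ 0.7380
After the outbound-traffic monitor='anomaly': P(compromised) = 0.75·0.7380 / (0.75·0.7380 + 0.35·0.2620) ≈ 0.8579

0.8579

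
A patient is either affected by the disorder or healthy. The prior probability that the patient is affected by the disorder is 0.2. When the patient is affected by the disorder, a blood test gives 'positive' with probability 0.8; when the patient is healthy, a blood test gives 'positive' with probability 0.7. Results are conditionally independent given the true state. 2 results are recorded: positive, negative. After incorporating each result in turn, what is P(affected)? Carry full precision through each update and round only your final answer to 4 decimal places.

After 'positive': P(affected) = 0.8·0.2000 / (0.8·0.2000 + 0.7·0.8000) ≈ 0.2222
After 'negative': P(affected) = 0.2·0.2222 / (0.2·0.2222 + 0.3·0.7778) ≈ 0.1600

0.1600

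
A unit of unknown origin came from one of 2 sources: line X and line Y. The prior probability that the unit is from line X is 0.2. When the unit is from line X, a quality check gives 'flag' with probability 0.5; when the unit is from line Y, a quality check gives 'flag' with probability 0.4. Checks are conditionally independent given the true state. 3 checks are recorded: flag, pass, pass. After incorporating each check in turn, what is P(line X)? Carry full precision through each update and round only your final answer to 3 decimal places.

Each posterior becomes the prior for the next update.
After 'flag': P(line X) = 0.5·0.2000 / (0.5·0.2000 + 0.4·0.8000) ≈ 0.2381
After 'pass': P(line X) = 0.5·0.2381 / (0.5·0.2381 + 0.6·0.7619) ≈ 0.2066
After 'pass': P(line X) = 0.5·0.2066 / (0.5·0.2066 + 0.6·0.7934) ≈ 0.1783

0.178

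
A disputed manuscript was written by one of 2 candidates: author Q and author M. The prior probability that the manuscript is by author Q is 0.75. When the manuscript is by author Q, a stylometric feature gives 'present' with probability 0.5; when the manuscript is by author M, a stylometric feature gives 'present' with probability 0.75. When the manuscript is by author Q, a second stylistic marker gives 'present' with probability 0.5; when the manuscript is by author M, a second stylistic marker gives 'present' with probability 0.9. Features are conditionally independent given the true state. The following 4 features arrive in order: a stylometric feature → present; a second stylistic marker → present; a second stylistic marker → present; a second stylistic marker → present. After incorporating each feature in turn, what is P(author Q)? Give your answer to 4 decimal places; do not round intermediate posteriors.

After a stylometric feature='present': P(author Q) = 0.5·0.7500 / (0.5·0.7500 + 0.75·0.2500) ≈ 0.6667
After a second stylistic marker='present': P(author Q) = 0.5·0.6667 / (0.5·0.6667 + 0.9·0.3333) ≈ 0.5263
After a second stylistic marker='present': P(author Q) = 0.5·0.5263 / (0.5·0.5263 + 0.9·0.4737) ≈ 0.3817
After a second stylistic marker='present': P(author Q) = 0.5·0.3817 / (0.5·0.3817 + 0.9·0.6183) ≈ 0.2554

0.2554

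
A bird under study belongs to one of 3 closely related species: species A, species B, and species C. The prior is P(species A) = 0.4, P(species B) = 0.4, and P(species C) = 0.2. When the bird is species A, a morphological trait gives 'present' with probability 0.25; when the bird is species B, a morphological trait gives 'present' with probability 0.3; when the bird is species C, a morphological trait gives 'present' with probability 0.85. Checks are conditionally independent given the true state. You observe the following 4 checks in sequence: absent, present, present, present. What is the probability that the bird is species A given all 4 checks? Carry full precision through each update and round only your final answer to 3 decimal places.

0.153

After 'absent': normaliser = 0.75·0.4000 + 0.7·0.4000 + 0.15·0.2000; P(species A) ≈ 0.4918, P(species B) ≈ 0.4590, P(species C) ≈ 0.0492
After 'present': normaliser = 0.25·0.4918 + 0.3·0.4590 + 0.85·0.0492; P(species A) ≈ 0.4065, P(species B) ≈ 0.4553, P(species C) ≈ 0.1382
After 'present': normaliser = 0.25·0.4065 + 0.3·0.4553 + 0.85·0.1382; P(species A) ≈ 0.2857, P(species B) ≈ 0.3840, P(species C) ≈ 0.3303
After 'present': normaliser = 0.25·0.2857 + 0.3·0.3840 + 0.85·0.3303; P(species A) ≈ 0.1528, P(species B) ≈ 0.2465, P(species C) ≈ 0.6007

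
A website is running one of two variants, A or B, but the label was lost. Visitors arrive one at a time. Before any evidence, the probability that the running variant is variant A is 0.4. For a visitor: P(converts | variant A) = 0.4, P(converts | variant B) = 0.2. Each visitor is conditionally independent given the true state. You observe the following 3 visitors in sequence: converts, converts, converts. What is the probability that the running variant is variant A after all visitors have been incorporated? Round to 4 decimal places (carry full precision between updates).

0.8421

Each posterior becomes the prior for the next update.
After 'converts': P(A) = 0.4·0.4000 / (0.4·0.4000 + 0.2·0.6000) ≈ 0.5714
After 'converts': P(A) = 0.4·0.5714 / (0.4·0.5714 + 0.2·0.4286) ≈ 0.7273
After 'converts': P(A) = 0.4·0.7273 / (0.4·0.7273 + 0.2·0.2727) ≈ 0.8421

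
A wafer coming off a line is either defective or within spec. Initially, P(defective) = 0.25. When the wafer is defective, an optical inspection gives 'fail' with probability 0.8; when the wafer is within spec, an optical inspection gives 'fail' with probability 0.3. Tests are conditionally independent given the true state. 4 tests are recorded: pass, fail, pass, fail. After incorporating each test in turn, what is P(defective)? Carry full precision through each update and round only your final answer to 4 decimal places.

0.1621

After 'pass': P(defective) = 0.2·0.2500 / (0.2·0.2500 + 0.7·0.7500) ≈ 0.0870
After 'fail': P(defective) = 0.8·0.0870 / (0.8·0.0870 + 0.3·0.9130) ≈ 0.2025
After 'pass': P(defective) = 0.2·0.2025 / (0.2·0.2025 + 0.7·0.7975) ≈ 0.0677
After 'fail': P(defective) = 0.8·0.0677 / (0.8·0.0677 + 0.3·0.9323) ≈ 0.1621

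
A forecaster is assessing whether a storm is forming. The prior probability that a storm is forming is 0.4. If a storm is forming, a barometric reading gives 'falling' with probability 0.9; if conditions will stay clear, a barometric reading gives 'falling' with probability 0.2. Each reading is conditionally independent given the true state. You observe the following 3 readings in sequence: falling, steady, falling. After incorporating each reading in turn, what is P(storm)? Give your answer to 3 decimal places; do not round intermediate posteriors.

After 'falling': P(storm) = 0.9·0.4000 / (0.9·0.4000 + 0.2·0.6000) ≈ 0.7500
After 'steady': P(storm) = 0.1·0.7500 / (0.1·0.7500 + 0.8·0.2500) ≈ 0.2727
After 'falling': P(storm) = 0.9·0.2727 / (0.9·0.2727 + 0.2·0.7273) ≈ 0.6279

0.628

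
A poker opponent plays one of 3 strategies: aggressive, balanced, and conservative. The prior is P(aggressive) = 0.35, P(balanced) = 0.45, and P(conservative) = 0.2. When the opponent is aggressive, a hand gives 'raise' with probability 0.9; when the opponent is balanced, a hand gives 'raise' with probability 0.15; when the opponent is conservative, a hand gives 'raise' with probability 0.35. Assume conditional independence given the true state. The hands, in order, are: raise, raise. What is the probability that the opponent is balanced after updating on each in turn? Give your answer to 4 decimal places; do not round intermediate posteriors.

0.0318

Each posterior becomes the prior for the next update.
After 'raise': normaliser = 0.9·0.3500 + 0.15·0.4500 + 0.35·0.2000; P(aggressive) ≈ 0.6961, P(balanced) ≈ 0.1492, P(conservative) ≈ 0.1547
After 'raise': normaliser = 0.9·0.6961 + 0.15·0.1492 + 0.35·0.1547; P(aggressive) ≈ 0.8912, P(balanced) ≈ 0.0318, P(conservative) ≈ 0.0770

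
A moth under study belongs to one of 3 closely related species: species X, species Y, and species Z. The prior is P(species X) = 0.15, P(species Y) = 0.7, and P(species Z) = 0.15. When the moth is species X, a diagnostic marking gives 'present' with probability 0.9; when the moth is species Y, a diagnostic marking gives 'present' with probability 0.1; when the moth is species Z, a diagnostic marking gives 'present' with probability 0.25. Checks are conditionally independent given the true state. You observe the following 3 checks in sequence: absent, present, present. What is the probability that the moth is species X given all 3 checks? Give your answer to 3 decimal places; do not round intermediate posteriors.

After 'absent': normaliser = 0.1·0.1500 + 0.9·0.7000 + 0.75·0.1500; P(species X) ≈ 0.0198, P(species Y) ≈ 0.8317, P(species Z) ≈ 0.1485
After 'present': normaliser = 0.9·0.0198 + 0.1·0.8317 + 0.25·0.1485; P(species X) ≈ 0.1290, P(species Y) ≈ 0.6022, P(species Z) ≈ 0.2688
After 'present': normaliser = 0.9·0.1290 + 0.1·0.6022 + 0.25·0.2688; P(species X) ≈ 0.4768, P(species Y) ≈ 0.2472, P(species Z) ≈ 0.2759

0.477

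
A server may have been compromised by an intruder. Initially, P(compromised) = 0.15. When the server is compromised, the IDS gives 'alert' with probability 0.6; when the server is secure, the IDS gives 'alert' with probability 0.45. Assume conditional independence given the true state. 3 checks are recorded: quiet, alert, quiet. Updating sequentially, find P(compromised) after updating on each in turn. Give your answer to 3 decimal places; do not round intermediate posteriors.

0.111

Apply Bayes' rule sequentially, carrying P(compromised) forward.
After 'quiet': P(compromised) = 0.4·0.1500 / (0.4·0.1500 + 0.55·0.8500) ≈ 0.1137
After 'alert': P(compromised) = 0.6·0.1137 / (0.6·0.1137 + 0.45·0.8863) ≈ 0.1461
After 'quiet': P(compromised) = 0.4·0.1461 / (0.4·0.1461 + 0.55·0.8539) ≈ 0.1107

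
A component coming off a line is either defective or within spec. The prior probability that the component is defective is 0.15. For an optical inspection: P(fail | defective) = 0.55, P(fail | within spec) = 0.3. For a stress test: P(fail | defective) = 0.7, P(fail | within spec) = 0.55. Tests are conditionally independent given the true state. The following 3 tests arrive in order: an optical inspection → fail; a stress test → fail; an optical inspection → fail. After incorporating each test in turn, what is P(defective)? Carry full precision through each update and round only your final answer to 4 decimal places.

After an optical inspection='fail': P(defective) = 0.55·0.1500 / (0.55·0.1500 + 0.3·0.8500) ≈ 0.2444
After a stress test='fail': P(defective) = 0.7·0.2444 / (0.7·0.2444 + 0.55·0.7556) ≈ 0.2917
After an optical inspection='fail': P(defective) = 0.55·0.2917 / (0.55·0.2917 + 0.3·0.7083) ≈ 0.4302

0.4302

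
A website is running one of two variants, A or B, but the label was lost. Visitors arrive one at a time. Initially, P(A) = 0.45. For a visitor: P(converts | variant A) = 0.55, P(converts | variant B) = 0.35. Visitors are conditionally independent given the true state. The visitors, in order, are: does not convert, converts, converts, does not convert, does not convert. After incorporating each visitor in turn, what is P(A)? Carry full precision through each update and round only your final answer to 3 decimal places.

0.401

After 'does not convert': P(A) = 0.45·0.4500 / (0.45·0.4500 + 0.65·0.5500) ≈ 0.3616
After 'converts': P(A) = 0.55·0.3616 / (0.55·0.3616 + 0.35·0.6384) ≈ 0.4709
After 'converts': P(A) = 0.55·0.4709 / (0.55·0.4709 + 0.35·0.5291) ≈ 0.5831
After 'does not convert': P(A) = 0.45·0.5831 / (0.45·0.5831 + 0.65·0.4169) ≈ 0.4920
After 'does not convert': P(A) = 0.45·0.4920 / (0.45·0.4920 + 0.65·0.5080) ≈ 0.4013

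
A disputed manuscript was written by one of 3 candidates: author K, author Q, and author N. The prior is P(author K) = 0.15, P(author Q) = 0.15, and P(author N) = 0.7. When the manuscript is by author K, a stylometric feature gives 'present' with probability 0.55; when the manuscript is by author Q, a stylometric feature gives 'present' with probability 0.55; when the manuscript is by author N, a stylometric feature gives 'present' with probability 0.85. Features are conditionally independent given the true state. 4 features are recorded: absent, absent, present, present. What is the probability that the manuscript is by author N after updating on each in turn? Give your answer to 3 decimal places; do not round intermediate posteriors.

0.382

After 'absent': normaliser = 0.45·0.1500 + 0.45·0.1500 + 0.15·0.7000; P(author K) ≈ 0.2812, P(author Q) ≈ 0.2812, P(author N) ≈ 0.4375
After 'absent': normaliser = 0.45·0.2812 + 0.45·0.2812 + 0.15·0.4375; P(author K) ≈ 0.3971, P(author Q) ≈ 0.3971, P(author N) ≈ 0.2059
After 'present': normaliser = 0.55·0.3971 + 0.55·0.3971 + 0.85·0.2059; P(author K) ≈ 0.3570, P(author Q) ≈ 0.3570, P(author N) ≈ 0.2861
After 'present': normaliser = 0.55·0.3570 + 0.55·0.3570 + 0.85·0.2861; P(author K) ≈ 0.3088, P(author Q) ≈ 0.3088, P(author N) ≈ 0.3824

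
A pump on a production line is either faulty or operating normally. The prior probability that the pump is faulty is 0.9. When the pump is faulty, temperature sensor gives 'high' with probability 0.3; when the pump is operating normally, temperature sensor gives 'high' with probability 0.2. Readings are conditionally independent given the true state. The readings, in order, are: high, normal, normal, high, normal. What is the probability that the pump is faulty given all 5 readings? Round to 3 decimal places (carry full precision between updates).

Apply Bayes' rule sequentially, carrying P(faulty) forward.
After 'high': P(faulty) = 0.3·0.9000 / (0.3·0.9000 + 0.2·0.1000) ≈ 0.9310
After 'normal': P(faulty) = 0.7·0.9310 / (0.7·0.9310 + 0.8·0.0690) ≈ 0.9220
After 'normal': P(faulty) = 0.7·0.9220 / (0.7·0.9220 + 0.8·0.0780) ≈ 0.9118
After 'high': P(faulty) = 0.3·0.9118 / (0.3·0.9118 + 0.2·0.0882) ≈ 0.9394
After 'normal': P(faulty) = 0.7·0.9394 / (0.7·0.9394 + 0.8·0.0606) ≈ 0.9313

0.931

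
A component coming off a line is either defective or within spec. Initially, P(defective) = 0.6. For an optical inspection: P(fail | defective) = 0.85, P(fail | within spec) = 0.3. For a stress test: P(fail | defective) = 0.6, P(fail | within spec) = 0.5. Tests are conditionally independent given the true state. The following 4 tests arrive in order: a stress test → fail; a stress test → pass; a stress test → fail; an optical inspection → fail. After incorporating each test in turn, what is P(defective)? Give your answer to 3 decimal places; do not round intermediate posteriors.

After a stress test='fail': P(defective) = 0.6·0.6000 / (0.6·0.6000 + 0.5·0.4000) ≈ 0.6429
After a stress test='pass': P(defective) = 0.4·0.6429 / (0.4·0.6429 + 0.5·0.3571) ≈ 0.5902
After a stress test='fail': P(defective) = 0.6·0.5902 / (0.6·0.5902 + 0.5·0.4098) ≈ 0.6334
After an optical inspection='fail': P(defective) = 0.85·0.6334 / (0.85·0.6334 + 0.3·0.3666) ≈ 0.8304

0.830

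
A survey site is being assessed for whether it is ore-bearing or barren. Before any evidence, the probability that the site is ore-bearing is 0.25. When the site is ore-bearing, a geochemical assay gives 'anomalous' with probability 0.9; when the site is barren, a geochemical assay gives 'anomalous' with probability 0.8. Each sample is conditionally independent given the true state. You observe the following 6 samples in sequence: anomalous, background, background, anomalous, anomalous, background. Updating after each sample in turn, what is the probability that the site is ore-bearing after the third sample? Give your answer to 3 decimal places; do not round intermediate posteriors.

Each posterior becomes the prior for the next update.
After 'anomalous': P(ore) = 0.9·0.2500 / (0.9·0.2500 + 0.8·0.7500) ≈ 0.2727
After 'background': P(ore) = 0.1·0.2727 / (0.1·0.2727 + 0.2·0.7273) ≈ 0.1579
After 'background': P(ore) = 0.1·0.1579 / (0.1·0.1579 + 0.2·0.8421) ≈ 0.0857

0.086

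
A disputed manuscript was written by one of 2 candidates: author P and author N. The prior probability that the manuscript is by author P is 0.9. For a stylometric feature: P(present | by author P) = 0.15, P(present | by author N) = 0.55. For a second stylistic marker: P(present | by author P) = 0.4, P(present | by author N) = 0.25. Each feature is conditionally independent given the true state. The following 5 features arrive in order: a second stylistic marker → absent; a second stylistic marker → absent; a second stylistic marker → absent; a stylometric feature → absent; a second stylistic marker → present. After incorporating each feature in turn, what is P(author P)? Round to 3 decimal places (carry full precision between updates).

0.933

After a second stylistic marker='absent': P(author P) = 0.6·0.9000 / (0.6·0.9000 + 0.75·0.1000) ≈ 0.8780
After a second stylistic marker='absent': P(author P) = 0.6·0.8780 / (0.6·0.8780 + 0.75·0.1220) ≈ 0.8521
After a second stylistic marker='absent': P(author P) = 0.6·0.8521 / (0.6·0.8521 + 0.75·0.1479) ≈ 0.8217
After a stylometric feature='absent': P(author P) = 0.85·0.8217 / (0.85·0.8217 + 0.45·0.1783) ≈ 0.8969
After a second stylistic marker='present': P(author P) = 0.4·0.8969 / (0.4·0.8969 + 0.25·0.1031) ≈ 0.9330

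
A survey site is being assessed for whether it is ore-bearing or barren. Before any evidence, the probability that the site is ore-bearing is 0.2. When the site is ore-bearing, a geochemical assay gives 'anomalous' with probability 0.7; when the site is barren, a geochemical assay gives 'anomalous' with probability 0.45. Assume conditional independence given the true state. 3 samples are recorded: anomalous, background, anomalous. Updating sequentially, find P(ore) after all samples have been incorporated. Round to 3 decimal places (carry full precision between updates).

0.248

After 'anomalous': P(ore) = 0.7·0.2000 / (0.7·0.2000 + 0.45·0.8000) ≈ 0.2800
After 'background': P(ore) = 0.3·0.2800 / (0.3·0.2800 + 0.55·0.7200) ≈ 0.1750
After 'anomalous': P(ore) = 0.7·0.1750 / (0.7·0.1750 + 0.45·0.8250) ≈ 0.2481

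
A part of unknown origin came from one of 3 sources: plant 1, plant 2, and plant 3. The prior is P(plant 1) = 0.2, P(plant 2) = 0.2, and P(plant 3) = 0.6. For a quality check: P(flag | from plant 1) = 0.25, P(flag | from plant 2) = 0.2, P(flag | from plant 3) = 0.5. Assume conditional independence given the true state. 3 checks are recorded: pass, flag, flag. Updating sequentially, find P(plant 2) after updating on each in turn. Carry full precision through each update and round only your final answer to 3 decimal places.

After 'pass': normaliser = 0.75·0.2000 + 0.8·0.2000 + 0.5·0.6000; P(plant 1) ≈ 0.2459, P(plant 2) ≈ 0.2623, P(plant 3) ≈ 0.4918
After 'flag': normaliser = 0.25·0.2459 + 0.2·0.2623 + 0.5·0.4918; P(plant 1) ≈ 0.1708, P(plant 2) ≈ 0.1458, P(plant 3) ≈ 0.6834
After 'flag': normaliser = 0.25·0.1708 + 0.2·0.1458 + 0.5·0.6834; P(plant 1) ≈ 0.1033, P(plant 2) ≈ 0.0705, P(plant 3) ≈ 0.8262

0.071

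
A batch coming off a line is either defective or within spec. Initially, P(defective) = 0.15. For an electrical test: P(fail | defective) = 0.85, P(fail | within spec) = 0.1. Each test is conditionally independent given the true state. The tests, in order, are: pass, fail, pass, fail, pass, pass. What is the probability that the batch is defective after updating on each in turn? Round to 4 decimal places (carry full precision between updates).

0.0097

After 'pass': P(defective) = 0.15·0.1500 / (0.15·0.1500 + 0.9·0.8500) ≈ 0.0286
After 'fail': P(defective) = 0.85·0.0286 / (0.85·0.0286 + 0.1·0.9714) ≈ 0.2000
After 'pass': P(defective) = 0.15·0.2000 / (0.15·0.2000 + 0.9·0.8000) ≈ 0.0400
After 'fail': P(defective) = 0.85·0.0400 / (0.85·0.0400 + 0.1·0.9600) ≈ 0.2615
After 'pass': P(defective) = 0.15·0.2615 / (0.15·0.2615 + 0.9·0.7385) ≈ 0.0557
After 'pass': P(defective) = 0.15·0.0557 / (0.15·0.0557 + 0.9·0.9443) ≈ 0.0097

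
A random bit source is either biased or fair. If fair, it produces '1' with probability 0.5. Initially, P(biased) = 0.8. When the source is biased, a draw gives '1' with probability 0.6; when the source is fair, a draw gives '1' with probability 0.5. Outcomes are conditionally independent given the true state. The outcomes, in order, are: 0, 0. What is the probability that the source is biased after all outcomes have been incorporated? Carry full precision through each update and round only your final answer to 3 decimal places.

0.719

Each posterior becomes the prior for the next update.
After '0': P(biased) = 0.4·0.8000 / (0.4·0.8000 + 0.5·0.2000) ≈ 0.7619
After '0': P(biased) = 0.4·0.7619 / (0.4·0.7619 + 0.5·0.2381) ≈ 0.7191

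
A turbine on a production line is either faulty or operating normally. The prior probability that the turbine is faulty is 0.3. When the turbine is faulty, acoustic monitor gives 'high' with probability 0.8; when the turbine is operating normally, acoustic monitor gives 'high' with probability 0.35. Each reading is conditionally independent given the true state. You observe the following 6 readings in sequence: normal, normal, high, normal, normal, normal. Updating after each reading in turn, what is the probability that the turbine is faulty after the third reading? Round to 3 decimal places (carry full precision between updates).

0.085

Each posterior becomes the prior for the next update.
After 'normal': P(faulty) = 0.2·0.3000 / (0.2·0.3000 + 0.65·0.7000) ≈ 0.1165
After 'normal': P(faulty) = 0.2·0.1165 / (0.2·0.1165 + 0.65·0.8835) ≈ 0.0390
After 'high': P(faulty) = 0.8·0.0390 / (0.8·0.0390 + 0.35·0.9610) ≈ 0.0849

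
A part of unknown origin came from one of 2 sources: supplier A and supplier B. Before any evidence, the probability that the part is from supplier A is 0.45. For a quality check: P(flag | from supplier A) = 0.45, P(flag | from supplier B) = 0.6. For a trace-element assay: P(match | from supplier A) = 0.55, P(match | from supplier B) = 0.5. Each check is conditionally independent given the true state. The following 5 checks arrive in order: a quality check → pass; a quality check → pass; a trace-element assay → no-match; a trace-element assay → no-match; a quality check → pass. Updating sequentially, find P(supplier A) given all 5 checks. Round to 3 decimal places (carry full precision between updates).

0.633

Apply Bayes' rule sequentially, carrying P(supplier A) forward.
After a quality check='pass': P(supplier A) = 0.55·0.4500 / (0.55·0.4500 + 0.4·0.5500) ≈ 0.5294
After a quality check='pass': P(supplier A) = 0.55·0.5294 / (0.55·0.5294 + 0.4·0.4706) ≈ 0.6074
After a trace-element assay='no-match': P(supplier A) = 0.45·0.6074 / (0.45·0.6074 + 0.5·0.3926) ≈ 0.5820
After a trace-element assay='no-match': P(supplier A) = 0.45·0.5820 / (0.45·0.5820 + 0.5·0.4180) ≈ 0.5561
After a quality check='pass': P(supplier A) = 0.55·0.5561 / (0.55·0.5561 + 0.4·0.4439) ≈ 0.6327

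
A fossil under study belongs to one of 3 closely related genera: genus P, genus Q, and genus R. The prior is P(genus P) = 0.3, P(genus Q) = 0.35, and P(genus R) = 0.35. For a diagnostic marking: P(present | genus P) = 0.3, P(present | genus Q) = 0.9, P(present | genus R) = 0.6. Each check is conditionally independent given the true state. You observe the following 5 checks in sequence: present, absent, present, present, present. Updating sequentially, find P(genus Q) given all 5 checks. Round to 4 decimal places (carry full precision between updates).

0.5364

After 'present': normaliser = 0.3·0.3000 + 0.9·0.3500 + 0.6·0.3500; P(genus P) ≈ 0.1463, P(genus Q) ≈ 0.5122, P(genus R) ≈ 0.3415
After 'absent': normaliser = 0.7·0.1463 + 0.1·0.5122 + 0.4·0.3415; P(genus P) ≈ 0.3529, P(genus Q) ≈ 0.1765, P(genus R) ≈ 0.4706
After 'present': normaliser = 0.3·0.3529 + 0.9·0.1765 + 0.6·0.4706; P(genus P) ≈ 0.1935, P(genus Q) ≈ 0.2903, P(genus R) ≈ 0.5161
After 'present': normaliser = 0.3·0.1935 + 0.9·0.2903 + 0.6·0.5161; P(genus P) ≈ 0.0923, P(genus Q) ≈ 0.4154, P(genus R) ≈ 0.4923
After 'present': normaliser = 0.3·0.0923 + 0.9·0.4154 + 0.6·0.4923; P(genus P) ≈ 0.0397, P(genus Q) ≈ 0.5364, P(genus R) ≈ 0.4238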